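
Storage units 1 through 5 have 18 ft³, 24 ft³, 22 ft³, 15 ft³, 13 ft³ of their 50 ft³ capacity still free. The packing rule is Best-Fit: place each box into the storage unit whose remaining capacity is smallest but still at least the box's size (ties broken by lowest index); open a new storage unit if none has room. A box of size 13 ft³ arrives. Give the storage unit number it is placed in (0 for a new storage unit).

5

Storage units with room: storage unit 1 (18 ft³), storage unit 2 (24 ft³), storage unit 3 (22 ft³), storage unit 4 (15 ft³), storage unit 5 (13 ft³).
Tightest fit is storage unit 5 with 13 ft³ free.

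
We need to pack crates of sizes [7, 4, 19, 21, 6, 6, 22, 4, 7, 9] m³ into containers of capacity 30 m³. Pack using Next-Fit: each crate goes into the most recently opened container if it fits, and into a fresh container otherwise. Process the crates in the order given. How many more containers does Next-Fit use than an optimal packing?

0

Next-Fit: [7,4,19] [21,6] [6,22] [4,7,9] → 4 containers.
Total size 105 m³; any packing needs at least ⌈105/30⌉ = 4 containers.
So 4 is already optimal.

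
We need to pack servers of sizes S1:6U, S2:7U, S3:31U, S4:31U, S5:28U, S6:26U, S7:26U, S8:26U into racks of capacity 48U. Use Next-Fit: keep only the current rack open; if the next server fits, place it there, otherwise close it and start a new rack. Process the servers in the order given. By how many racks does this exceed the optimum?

0

Next-Fit: [6,7,31] [31] [28] [26] [26] [26] → 6 racks.
6 servers exceed 24U (half the capacity), and no two of those can share a rack, so at least 6 racks are needed.
So 6 is already optimal.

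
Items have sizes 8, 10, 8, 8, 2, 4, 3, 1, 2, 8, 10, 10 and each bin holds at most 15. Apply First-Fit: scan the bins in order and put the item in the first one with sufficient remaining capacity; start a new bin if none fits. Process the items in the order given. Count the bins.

7

Put 8 in bin 1; 7 remain.
Put 10 in bin 2; 5 remain.
Put 8 in bin 3; 7 remain.
Put 8 in bin 4; 7 remain.
Put 2 in bin 1; 5 remain.
Put 4 in bin 1; 1 remain.
Put 3 in bin 2; 2 remain.
Put 1 in bin 1; 0 remain.
Put 2 in bin 2; 0 remain.
Put 8 in bin 5; 7 remain.
Put 10 in bin 6; 5 remain.
Put 10 in bin 7; 5 remain.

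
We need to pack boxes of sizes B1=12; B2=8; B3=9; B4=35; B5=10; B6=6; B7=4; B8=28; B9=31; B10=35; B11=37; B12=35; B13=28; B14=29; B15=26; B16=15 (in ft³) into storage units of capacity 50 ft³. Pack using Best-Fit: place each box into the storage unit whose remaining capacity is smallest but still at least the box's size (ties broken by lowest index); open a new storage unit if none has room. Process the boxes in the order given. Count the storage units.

10 storage units

B1 (12 ft³) → storage unit 1 (remaining 38 ft³)
B2 (8 ft³) → storage unit 1 (remaining 30 ft³)
B3 (9 ft³) → storage unit 1 (remaining 21 ft³)
B4 (35 ft³) → storage unit 2 (remaining 15 ft³)
B5 (10 ft³) → storage unit 2 (remaining 5 ft³)
B6 (6 ft³) → storage unit 1 (remaining 15 ft³)
B7 (4 ft³) → storage unit 2 (remaining 1 ft³)
B8 (28 ft³) → storage unit 3 (remaining 22 ft³)
B9 (31 ft³) → storage unit 4 (remaining 19 ft³)
B10 (35 ft³) → storage unit 5 (remaining 15 ft³)
B11 (37 ft³) → storage unit 6 (remaining 13 ft³)
B12 (35 ft³) → storage unit 7 (remaining 15 ft³)
B13 (28 ft³) → storage unit 8 (remaining 22 ft³)
B14 (29 ft³) → storage unit 9 (remaining 21 ft³)
B15 (26 ft³) → storage unit 10 (remaining 24 ft³)
B16 (15 ft³) → storage unit 1 (remaining 0 ft³)
Final storage units: [12,8,9,6,15] [35,10,4] [28] [31] [35] [37] [35] [28] [29] [26].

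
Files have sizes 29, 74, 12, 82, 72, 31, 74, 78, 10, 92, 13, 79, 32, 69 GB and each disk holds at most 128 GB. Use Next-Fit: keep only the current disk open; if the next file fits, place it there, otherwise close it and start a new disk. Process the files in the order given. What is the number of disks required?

8 disks

29 GB → disk 1 (remaining 99 GB)
74 GB → disk 1 (remaining 25 GB)
12 GB → disk 1 (remaining 13 GB)
82 GB → disk 2 (remaining 46 GB)
72 GB → disk 3 (remaining 56 GB)
31 GB → disk 3 (remaining 25 GB)
74 GB → disk 4 (remaining 54 GB)
78 GB → disk 5 (remaining 50 GB)
10 GB → disk 5 (remaining 40 GB)
92 GB → disk 6 (remaining 36 GB)
13 GB → disk 6 (remaining 23 GB)
79 GB → disk 7 (remaining 49 GB)
32 GB → disk 7 (remaining 17 GB)
69 GB → disk 8 (remaining 59 GB)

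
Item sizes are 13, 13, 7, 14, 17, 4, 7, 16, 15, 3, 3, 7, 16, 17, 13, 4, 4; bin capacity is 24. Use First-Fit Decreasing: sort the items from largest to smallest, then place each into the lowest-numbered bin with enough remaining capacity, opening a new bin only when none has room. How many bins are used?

Sorted descending: 17, 17, 16, 16, 15, 14, 13, 13, 13, 7, 7, 7, 4, 4, 4, 3, 3.
Put 17 in bin 1; 7 remain.
Put 17 in bin 2; 7 remain.
Put 16 in bin 3; 8 remain.
Put 16 in bin 4; 8 remain.
Put 15 in bin 5; 9 remain.
Put 14 in bin 6; 10 remain.
Put 13 in bin 7; 11 remain.
Put 13 in bin 8; 11 remain.
Put 13 in bin 9; 11 remain.
Put 7 in bin 1; 0 remain.
Put 7 in bin 2; 0 remain.
Put 7 in bin 3; 1 remain.
Put 4 in bin 4; 4 remain.
Put 4 in bin 4; 0 remain.
Put 4 in bin 5; 5 remain.
Put 3 in bin 5; 2 remain.
Put 3 in bin 6; 7 remain.

9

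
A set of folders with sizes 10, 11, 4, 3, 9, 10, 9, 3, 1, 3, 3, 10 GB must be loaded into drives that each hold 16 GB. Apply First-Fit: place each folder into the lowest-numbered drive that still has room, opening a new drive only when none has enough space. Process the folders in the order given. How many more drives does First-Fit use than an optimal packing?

0

First-Fit: [10,4,1] [11,3] [9,3,3] [10,3] [9] [10] → 6 drives.
6 folders exceed 8 GB (half the capacity), and no two of those can share a drive, so at least 6 drives are needed.
So 6 is already optimal.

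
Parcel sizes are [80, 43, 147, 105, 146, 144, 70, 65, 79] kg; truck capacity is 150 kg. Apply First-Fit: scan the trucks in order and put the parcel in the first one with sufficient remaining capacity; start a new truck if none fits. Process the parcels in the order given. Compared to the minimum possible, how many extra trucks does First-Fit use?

First-Fit: [80,43] [147] [105] [146] [144] [70,65] [79] → 7 trucks.
Total size 879 kg; any packing needs at least ⌈879/150⌉ = 6 trucks.
An optimal packing achieves that bound: [147] [146] [144] [105,43] [80,70] [79,65] → 6 trucks.
Excess: 7 − 6 = 1.

1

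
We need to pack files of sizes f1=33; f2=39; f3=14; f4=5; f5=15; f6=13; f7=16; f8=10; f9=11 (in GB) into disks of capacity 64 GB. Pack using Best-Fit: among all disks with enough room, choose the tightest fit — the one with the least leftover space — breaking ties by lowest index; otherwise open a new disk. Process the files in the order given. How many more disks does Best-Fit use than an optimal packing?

Best-Fit: [33,15,13] [39,14,5] [16,10,11] → 3 disks.
Total size 156 GB; any packing needs at least ⌈156/64⌉ = 3 disks.
So 3 is already optimal.

0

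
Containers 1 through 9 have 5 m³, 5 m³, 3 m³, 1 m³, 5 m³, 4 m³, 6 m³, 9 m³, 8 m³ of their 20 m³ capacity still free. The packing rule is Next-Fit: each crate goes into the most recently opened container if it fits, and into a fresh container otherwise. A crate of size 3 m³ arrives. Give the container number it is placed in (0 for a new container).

Next-Fit only looks at container 9, which has 8 m³ free.
3 m³ fits there.

9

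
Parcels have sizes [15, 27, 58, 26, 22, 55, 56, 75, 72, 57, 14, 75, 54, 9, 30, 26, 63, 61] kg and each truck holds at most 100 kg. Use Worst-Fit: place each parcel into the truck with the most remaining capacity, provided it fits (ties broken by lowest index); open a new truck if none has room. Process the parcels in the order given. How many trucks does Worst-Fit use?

15 kg → truck 1 (remaining 85 kg)
27 kg → truck 1 (remaining 58 kg)
58 kg → truck 1 (remaining 0 kg)
26 kg → truck 2 (remaining 74 kg)
22 kg → truck 2 (remaining 52 kg)
55 kg → truck 3 (remaining 45 kg)
56 kg → truck 4 (remaining 44 kg)
75 kg → truck 5 (remaining 25 kg)
72 kg → truck 6 (remaining 28 kg)
57 kg → truck 7 (remaining 43 kg)
14 kg → truck 2 (remaining 38 kg)
75 kg → truck 8 (remaining 25 kg)
54 kg → truck 9 (remaining 46 kg)
9 kg → truck 9 (remaining 37 kg)
30 kg → truck 3 (remaining 15 kg)
26 kg → truck 4 (remaining 18 kg)
63 kg → truck 10 (remaining 37 kg)
61 kg → truck 11 (remaining 39 kg)
Final trucks: [15,27,58] [26,22,14] [55,30] [56,26] [75] [72] [57] [75] [54,9] [63] [61].

11 trucks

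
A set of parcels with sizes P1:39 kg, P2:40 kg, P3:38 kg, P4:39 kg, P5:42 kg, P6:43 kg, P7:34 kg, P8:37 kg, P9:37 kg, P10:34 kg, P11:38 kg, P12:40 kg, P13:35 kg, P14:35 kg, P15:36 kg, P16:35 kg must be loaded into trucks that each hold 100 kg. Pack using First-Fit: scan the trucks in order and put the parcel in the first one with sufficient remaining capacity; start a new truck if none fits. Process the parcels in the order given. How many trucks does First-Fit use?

Put P1 (39 kg) in truck 1; 61 kg remain.
Put P2 (40 kg) in truck 1; 21 kg remain.
Put P3 (38 kg) in truck 2; 62 kg remain.
Put P4 (39 kg) in truck 2; 23 kg remain.
Put P5 (42 kg) in truck 3; 58 kg remain.
Put P6 (43 kg) in truck 3; 15 kg remain.
Put P7 (34 kg) in truck 4; 66 kg remain.
Put P8 (37 kg) in truck 4; 29 kg remain.
Put P9 (37 kg) in truck 5; 63 kg remain.
Put P10 (34 kg) in truck 5; 29 kg remain.
Put P11 (38 kg) in truck 6; 62 kg remain.
Put P12 (40 kg) in truck 6; 22 kg remain.
Put P13 (35 kg) in truck 7; 65 kg remain.
Put P14 (35 kg) in truck 7; 30 kg remain.
Put P15 (36 kg) in truck 8; 64 kg remain.
Put P16 (35 kg) in truck 8; 29 kg remain.

8 trucks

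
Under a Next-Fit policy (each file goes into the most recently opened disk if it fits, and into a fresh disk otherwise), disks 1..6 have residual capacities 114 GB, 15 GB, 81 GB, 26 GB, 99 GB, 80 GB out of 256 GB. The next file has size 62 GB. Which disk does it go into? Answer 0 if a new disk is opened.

6

Next-Fit only looks at disk 6, which has 80 GB free.
62 GB fits there.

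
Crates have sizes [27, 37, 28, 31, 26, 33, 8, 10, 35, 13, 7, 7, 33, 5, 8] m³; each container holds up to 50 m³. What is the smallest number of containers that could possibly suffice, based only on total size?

Total size = 27 + 37 + 28 + 31 + 26 + 33 + 8 + 10 + 35 + 13 + 7 + 7 + 33 + 5 + 8 = 308 m³.
⌈308 / 50⌉ = 7.

7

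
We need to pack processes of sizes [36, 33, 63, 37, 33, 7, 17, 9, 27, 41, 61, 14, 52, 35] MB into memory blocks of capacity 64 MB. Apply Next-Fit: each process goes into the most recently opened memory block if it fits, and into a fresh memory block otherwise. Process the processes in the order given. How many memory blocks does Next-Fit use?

Put 36 MB in memory block 1; 28 MB remain.
Put 33 MB in memory block 2; 31 MB remain.
Put 63 MB in memory block 3; 1 MB remain.
Put 37 MB in memory block 4; 27 MB remain.
Put 33 MB in memory block 5; 31 MB remain.
Put 7 MB in memory block 5; 24 MB remain.
Put 17 MB in memory block 5; 7 MB remain.
Put 9 MB in memory block 6; 55 MB remain.
Put 27 MB in memory block 6; 28 MB remain.
Put 41 MB in memory block 7; 23 MB remain.
Put 61 MB in memory block 8; 3 MB remain.
Put 14 MB in memory block 9; 50 MB remain.
Put 52 MB in memory block 10; 12 MB remain.
Put 35 MB in memory block 11; 29 MB remain.
Final memory blocks: [36] [33] [63] [37] [33,7,17] [9,27] [41] [61] [14] [52] [35].

11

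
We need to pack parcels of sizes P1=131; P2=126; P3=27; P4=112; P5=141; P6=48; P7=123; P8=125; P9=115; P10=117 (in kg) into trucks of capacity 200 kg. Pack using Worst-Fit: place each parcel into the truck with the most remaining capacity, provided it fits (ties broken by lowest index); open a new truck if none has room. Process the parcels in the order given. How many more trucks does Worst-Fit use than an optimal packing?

Worst-Fit: [131] [126,27] [112,48] [141] [123] [125] [115] [117] → 8 trucks.
8 parcels exceed 100 kg (half the capacity), and no two of those can share a truck, so at least 8 trucks are needed.
So 8 is already optimal.

0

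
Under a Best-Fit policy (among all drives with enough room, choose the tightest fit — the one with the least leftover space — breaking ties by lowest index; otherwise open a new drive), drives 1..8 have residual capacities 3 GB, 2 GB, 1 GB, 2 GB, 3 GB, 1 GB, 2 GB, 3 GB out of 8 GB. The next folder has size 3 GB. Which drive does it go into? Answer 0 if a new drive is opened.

1

Drives with room: drive 1 (3 GB), drive 5 (3 GB), drive 8 (3 GB).
Tightest fit is drive 1 with 3 GB free.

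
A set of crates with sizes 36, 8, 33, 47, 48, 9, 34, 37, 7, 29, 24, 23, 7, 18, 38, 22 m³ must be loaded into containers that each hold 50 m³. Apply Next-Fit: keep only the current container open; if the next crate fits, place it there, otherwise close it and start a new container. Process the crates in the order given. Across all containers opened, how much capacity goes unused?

36 m³ → container 1 (remaining 14 m³)
8 m³ → container 1 (remaining 6 m³)
33 m³ → container 2 (remaining 17 m³)
47 m³ → container 3 (remaining 3 m³)
48 m³ → container 4 (remaining 2 m³)
9 m³ → container 5 (remaining 41 m³)
34 m³ → container 5 (remaining 7 m³)
37 m³ → container 6 (remaining 13 m³)
7 m³ → container 6 (remaining 6 m³)
29 m³ → container 7 (remaining 21 m³)
24 m³ → container 8 (remaining 26 m³)
23 m³ → container 8 (remaining 3 m³)
7 m³ → container 9 (remaining 43 m³)
18 m³ → container 9 (remaining 25 m³)
38 m³ → container 10 (remaining 12 m³)
22 m³ → container 11 (remaining 28 m³)
11 containers × 50 m³ = 550 m³; used 420 m³; unused 130 m³.

130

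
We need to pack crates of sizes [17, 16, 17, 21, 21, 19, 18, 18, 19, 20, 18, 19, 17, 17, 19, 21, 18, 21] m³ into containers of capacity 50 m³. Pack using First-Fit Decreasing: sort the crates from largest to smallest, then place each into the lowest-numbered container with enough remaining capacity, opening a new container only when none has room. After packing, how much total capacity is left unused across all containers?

Sorted descending: 21, 21, 21, 21, 20, 19, 19, 19, 19, 18, 18, 18, 18, 17, 17, 17, 17, 16.
Put 21 m³ in container 1; 29 m³ remain.
Put 21 m³ in container 1; 8 m³ remain.
Put 21 m³ in container 2; 29 m³ remain.
Put 21 m³ in container 2; 8 m³ remain.
Put 20 m³ in container 3; 30 m³ remain.
Put 19 m³ in container 3; 11 m³ remain.
Put 19 m³ in container 4; 31 m³ remain.
Put 19 m³ in container 4; 12 m³ remain.
Put 19 m³ in container 5; 31 m³ remain.
Put 18 m³ in container 5; 13 m³ remain.
Put 18 m³ in container 6; 32 m³ remain.
Put 18 m³ in container 6; 14 m³ remain.
Put 18 m³ in container 7; 32 m³ remain.
Put 17 m³ in container 7; 15 m³ remain.
Put 17 m³ in container 8; 33 m³ remain.
Put 17 m³ in container 8; 16 m³ remain.
Put 17 m³ in container 9; 33 m³ remain.
Put 16 m³ in container 8; 0 m³ remain.
9 containers × 50 m³ = 450 m³; used 336 m³; unused 114 m³.

114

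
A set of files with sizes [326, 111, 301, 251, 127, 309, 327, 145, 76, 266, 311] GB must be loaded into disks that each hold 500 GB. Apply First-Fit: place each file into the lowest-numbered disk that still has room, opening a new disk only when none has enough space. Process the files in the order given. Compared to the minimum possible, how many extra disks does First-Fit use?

0

First-Fit: [326,111] [301,127] [251,145,76] [309] [327] [266] [311] → 7 disks.
7 files exceed 250 GB (half the capacity), and no two of those can share a disk, so at least 7 disks are needed.
So 7 is already optimal.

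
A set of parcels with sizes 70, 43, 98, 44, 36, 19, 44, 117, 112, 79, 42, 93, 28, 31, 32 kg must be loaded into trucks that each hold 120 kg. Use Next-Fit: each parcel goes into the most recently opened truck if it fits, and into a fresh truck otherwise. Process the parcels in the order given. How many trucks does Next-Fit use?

10

70 kg → truck 1 (remaining 50 kg)
43 kg → truck 1 (remaining 7 kg)
98 kg → truck 2 (remaining 22 kg)
44 kg → truck 3 (remaining 76 kg)
36 kg → truck 3 (remaining 40 kg)
19 kg → truck 3 (remaining 21 kg)
44 kg → truck 4 (remaining 76 kg)
117 kg → truck 5 (remaining 3 kg)
112 kg → truck 6 (remaining 8 kg)
79 kg → truck 7 (remaining 41 kg)
42 kg → truck 8 (remaining 78 kg)
93 kg → truck 9 (remaining 27 kg)
28 kg → truck 10 (remaining 92 kg)
31 kg → truck 10 (remaining 61 kg)
32 kg → truck 10 (remaining 29 kg)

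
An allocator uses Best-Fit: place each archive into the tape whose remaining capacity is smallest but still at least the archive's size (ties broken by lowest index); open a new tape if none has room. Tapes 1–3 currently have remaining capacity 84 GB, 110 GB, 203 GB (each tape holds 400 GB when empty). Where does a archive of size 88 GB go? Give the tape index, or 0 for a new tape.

2

Tapes with room: tape 2 (110 GB), tape 3 (203 GB).
Tightest fit is tape 2 with 110 GB free.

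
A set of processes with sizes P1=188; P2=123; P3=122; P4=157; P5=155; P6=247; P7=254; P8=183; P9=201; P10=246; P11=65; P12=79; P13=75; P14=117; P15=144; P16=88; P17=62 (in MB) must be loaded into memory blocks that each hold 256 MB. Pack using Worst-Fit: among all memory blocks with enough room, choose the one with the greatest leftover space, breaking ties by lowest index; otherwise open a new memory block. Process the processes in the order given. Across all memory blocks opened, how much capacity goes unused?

memory block 1: place P1 (188 MB), 68 MB left
memory block 2: place P2 (123 MB), 133 MB left
memory block 2: place P3 (122 MB), 11 MB left
memory block 3: place P4 (157 MB), 99 MB left
memory block 4: place P5 (155 MB), 101 MB left
memory block 5: place P6 (247 MB), 9 MB left
memory block 6: place P7 (254 MB), 2 MB left
memory block 7: place P8 (183 MB), 73 MB left
memory block 8: place P9 (201 MB), 55 MB left
memory block 9: place P10 (246 MB), 10 MB left
memory block 4: place P11 (65 MB), 36 MB left
memory block 3: place P12 (79 MB), 20 MB left
memory block 10: place P13 (75 MB), 181 MB left
memory block 10: place P14 (117 MB), 64 MB left
memory block 11: place P15 (144 MB), 112 MB left
memory block 11: place P16 (88 MB), 24 MB left
memory block 7: place P17 (62 MB), 11 MB left
11 memory blocks × 256 MB = 2816 MB; used 2506 MB; unused 310 MB.

310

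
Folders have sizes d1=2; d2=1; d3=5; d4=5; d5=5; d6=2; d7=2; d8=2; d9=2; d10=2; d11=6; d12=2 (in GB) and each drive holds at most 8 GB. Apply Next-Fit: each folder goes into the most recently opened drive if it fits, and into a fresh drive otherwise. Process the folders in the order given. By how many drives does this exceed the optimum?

Next-Fit: [2,1,5] [5] [5,2] [2,2,2,2] [6,2] → 5 drives.
Total size 36 GB; any packing needs at least ⌈36/8⌉ = 5 drives.
So 5 is already optimal.

0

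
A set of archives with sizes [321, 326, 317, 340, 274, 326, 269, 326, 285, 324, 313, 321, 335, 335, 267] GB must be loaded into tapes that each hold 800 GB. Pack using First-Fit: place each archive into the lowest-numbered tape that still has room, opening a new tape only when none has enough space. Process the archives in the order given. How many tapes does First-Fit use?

8

Put 321 GB in tape 1; 479 GB remain.
Put 326 GB in tape 1; 153 GB remain.
Put 317 GB in tape 2; 483 GB remain.
Put 340 GB in tape 2; 143 GB remain.
Put 274 GB in tape 3; 526 GB remain.
Put 326 GB in tape 3; 200 GB remain.
Put 269 GB in tape 4; 531 GB remain.
Put 326 GB in tape 4; 205 GB remain.
Put 285 GB in tape 5; 515 GB remain.
Put 324 GB in tape 5; 191 GB remain.
Put 313 GB in tape 6; 487 GB remain.
Put 321 GB in tape 6; 166 GB remain.
Put 335 GB in tape 7; 465 GB remain.
Put 335 GB in tape 7; 130 GB remain.
Put 267 GB in tape 8; 533 GB remain.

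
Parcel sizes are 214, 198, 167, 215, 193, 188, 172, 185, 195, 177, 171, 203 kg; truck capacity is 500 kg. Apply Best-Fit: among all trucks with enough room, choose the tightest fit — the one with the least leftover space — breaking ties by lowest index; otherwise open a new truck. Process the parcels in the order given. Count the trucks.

6

truck 1: place 214 kg, 286 kg left
truck 1: place 198 kg, 88 kg left
truck 2: place 167 kg, 333 kg left
truck 2: place 215 kg, 118 kg left
truck 3: place 193 kg, 307 kg left
truck 3: place 188 kg, 119 kg left
truck 4: place 172 kg, 328 kg left
truck 4: place 185 kg, 143 kg left
truck 5: place 195 kg, 305 kg left
truck 5: place 177 kg, 128 kg left
truck 6: place 171 kg, 329 kg left
truck 6: place 203 kg, 126 kg left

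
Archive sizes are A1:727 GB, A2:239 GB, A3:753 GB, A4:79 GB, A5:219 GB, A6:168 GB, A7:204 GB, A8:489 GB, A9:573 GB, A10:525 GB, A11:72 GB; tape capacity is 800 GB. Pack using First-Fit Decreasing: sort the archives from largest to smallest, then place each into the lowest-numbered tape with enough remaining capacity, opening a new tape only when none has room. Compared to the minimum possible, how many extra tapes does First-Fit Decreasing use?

0

First-Fit Decreasing: [753] [727,72] [573,219] [525,239] [489,204,79] [168] → 6 tapes.
Total size 4048 GB; any packing needs at least ⌈4048/800⌉ = 6 tapes.
So 6 is already optimal.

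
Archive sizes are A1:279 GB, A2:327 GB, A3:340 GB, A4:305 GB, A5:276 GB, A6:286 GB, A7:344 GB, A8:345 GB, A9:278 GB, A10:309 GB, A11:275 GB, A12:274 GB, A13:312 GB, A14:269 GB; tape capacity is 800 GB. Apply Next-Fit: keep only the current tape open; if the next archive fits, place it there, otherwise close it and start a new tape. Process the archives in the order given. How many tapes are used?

7

A1 (279 GB) → tape 1 (remaining 521 GB)
A2 (327 GB) → tape 1 (remaining 194 GB)
A3 (340 GB) → tape 2 (remaining 460 GB)
A4 (305 GB) → tape 2 (remaining 155 GB)
A5 (276 GB) → tape 3 (remaining 524 GB)
A6 (286 GB) → tape 3 (remaining 238 GB)
A7 (344 GB) → tape 4 (remaining 456 GB)
A8 (345 GB) → tape 4 (remaining 111 GB)
A9 (278 GB) → tape 5 (remaining 522 GB)
A10 (309 GB) → tape 5 (remaining 213 GB)
A11 (275 GB) → tape 6 (remaining 525 GB)
A12 (274 GB) → tape 6 (remaining 251 GB)
A13 (312 GB) → tape 7 (remaining 488 GB)
A14 (269 GB) → tape 7 (remaining 219 GB)
Final tapes: [279,327] [340,305] [276,286] [344,345] [278,309] [275,274] [312,269].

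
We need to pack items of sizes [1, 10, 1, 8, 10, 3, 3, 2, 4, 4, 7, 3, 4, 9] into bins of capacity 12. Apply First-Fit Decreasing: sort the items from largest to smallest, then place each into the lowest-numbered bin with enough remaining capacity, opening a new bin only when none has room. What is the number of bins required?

Sorted descending: 10, 10, 9, 8, 7, 4, 4, 4, 3, 3, 3, 2, 1, 1.
10 → bin 1 (remaining 2)
10 → bin 2 (remaining 2)
9 → bin 3 (remaining 3)
8 → bin 4 (remaining 4)
7 → bin 5 (remaining 5)
4 → bin 4 (remaining 0)
4 → bin 5 (remaining 1)
4 → bin 6 (remaining 8)
3 → bin 3 (remaining 0)
3 → bin 6 (remaining 5)
3 → bin 6 (remaining 2)
2 → bin 1 (remaining 0)
1 → bin 2 (remaining 1)
1 → bin 2 (remaining 0)

6 bins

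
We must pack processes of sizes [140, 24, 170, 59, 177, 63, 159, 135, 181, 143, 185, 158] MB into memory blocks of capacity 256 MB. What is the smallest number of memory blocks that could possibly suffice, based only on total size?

7 memory blocks

Total size = 140 + 24 + 170 + 59 + 177 + 63 + 159 + 135 + 181 + 143 + 185 + 158 = 1594 MB.
⌈1594 / 256⌉ = 7.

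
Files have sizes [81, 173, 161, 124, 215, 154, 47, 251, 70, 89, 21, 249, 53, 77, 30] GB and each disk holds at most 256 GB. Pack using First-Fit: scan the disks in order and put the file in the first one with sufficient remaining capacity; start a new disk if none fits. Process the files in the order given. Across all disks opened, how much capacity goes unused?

253

Put 81 GB in disk 1; 175 GB remain.
Put 173 GB in disk 1; 2 GB remain.
Put 161 GB in disk 2; 95 GB remain.
Put 124 GB in disk 3; 132 GB remain.
Put 215 GB in disk 4; 41 GB remain.
Put 154 GB in disk 5; 102 GB remain.
Put 47 GB in disk 2; 48 GB remain.
Put 251 GB in disk 6; 5 GB remain.
Put 70 GB in disk 3; 62 GB remain.
Put 89 GB in disk 5; 13 GB remain.
Put 21 GB in disk 2; 27 GB remain.
Put 249 GB in disk 7; 7 GB remain.
Put 53 GB in disk 3; 9 GB remain.
Put 77 GB in disk 8; 179 GB remain.
Put 30 GB in disk 4; 11 GB remain.
8 disks × 256 GB = 2048 GB; used 1795 GB; unused 253 GB.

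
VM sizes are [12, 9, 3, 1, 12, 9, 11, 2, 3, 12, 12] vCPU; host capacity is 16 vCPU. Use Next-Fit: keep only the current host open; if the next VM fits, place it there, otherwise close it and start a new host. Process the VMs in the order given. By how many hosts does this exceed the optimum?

0

Next-Fit: [12] [9,3,1] [12] [9] [11,2,3] [12] [12] → 7 hosts.
7 VMs exceed 8 vCPU (half the capacity), and no two of those can share a host, so at least 7 hosts are needed.
So 7 is already optimal.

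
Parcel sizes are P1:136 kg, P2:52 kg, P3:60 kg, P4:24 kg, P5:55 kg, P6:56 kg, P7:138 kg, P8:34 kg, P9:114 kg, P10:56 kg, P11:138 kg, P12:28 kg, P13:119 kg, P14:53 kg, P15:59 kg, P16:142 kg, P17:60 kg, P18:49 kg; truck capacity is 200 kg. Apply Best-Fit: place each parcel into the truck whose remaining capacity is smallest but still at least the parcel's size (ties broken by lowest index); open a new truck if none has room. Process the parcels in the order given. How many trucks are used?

8 trucks

truck 1: place P1 (136 kg), 64 kg left
truck 1: place P2 (52 kg), 12 kg left
truck 2: place P3 (60 kg), 140 kg left
truck 2: place P4 (24 kg), 116 kg left
truck 2: place P5 (55 kg), 61 kg left
truck 2: place P6 (56 kg), 5 kg left
truck 3: place P7 (138 kg), 62 kg left
truck 3: place P8 (34 kg), 28 kg left
truck 4: place P9 (114 kg), 86 kg left
truck 4: place P10 (56 kg), 30 kg left
truck 5: place P11 (138 kg), 62 kg left
truck 3: place P12 (28 kg), 0 kg left
truck 6: place P13 (119 kg), 81 kg left
truck 5: place P14 (53 kg), 9 kg left
truck 6: place P15 (59 kg), 22 kg left
truck 7: place P16 (142 kg), 58 kg left
truck 8: place P17 (60 kg), 140 kg left
truck 7: place P18 (49 kg), 9 kg left
Final trucks: [136,52] [60,24,55,56] [138,34,28] [114,56] [138,53] [119,59] [142,49] [60].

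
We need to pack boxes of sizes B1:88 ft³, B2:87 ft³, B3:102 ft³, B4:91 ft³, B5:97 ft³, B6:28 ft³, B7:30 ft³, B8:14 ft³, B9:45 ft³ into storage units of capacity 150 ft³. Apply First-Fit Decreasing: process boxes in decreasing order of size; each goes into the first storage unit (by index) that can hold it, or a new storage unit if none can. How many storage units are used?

5

Sorted descending: 102, 97, 91, 88, 87, 45, 30, 28, 14.
Put 102 ft³ in storage unit 1; 48 ft³ remain.
Put 97 ft³ in storage unit 2; 53 ft³ remain.
Put 91 ft³ in storage unit 3; 59 ft³ remain.
Put 88 ft³ in storage unit 4; 62 ft³ remain.
Put 87 ft³ in storage unit 5; 63 ft³ remain.
Put 45 ft³ in storage unit 1; 3 ft³ remain.
Put 30 ft³ in storage unit 2; 23 ft³ remain.
Put 28 ft³ in storage unit 3; 31 ft³ remain.
Put 14 ft³ in storage unit 2; 9 ft³ remain.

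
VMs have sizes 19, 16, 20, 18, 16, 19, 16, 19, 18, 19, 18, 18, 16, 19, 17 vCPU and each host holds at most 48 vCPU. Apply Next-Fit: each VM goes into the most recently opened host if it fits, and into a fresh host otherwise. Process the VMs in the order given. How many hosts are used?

8

host 1: place 19 vCPU, 29 vCPU left
host 1: place 16 vCPU, 13 vCPU left
host 2: place 20 vCPU, 28 vCPU left
host 2: place 18 vCPU, 10 vCPU left
host 3: place 16 vCPU, 32 vCPU left
host 3: place 19 vCPU, 13 vCPU left
host 4: place 16 vCPU, 32 vCPU left
host 4: place 19 vCPU, 13 vCPU left
host 5: place 18 vCPU, 30 vCPU left
host 5: place 19 vCPU, 11 vCPU left
host 6: place 18 vCPU, 30 vCPU left
host 6: place 18 vCPU, 12 vCPU left
host 7: place 16 vCPU, 32 vCPU left
host 7: place 19 vCPU, 13 vCPU left
host 8: place 17 vCPU, 31 vCPU left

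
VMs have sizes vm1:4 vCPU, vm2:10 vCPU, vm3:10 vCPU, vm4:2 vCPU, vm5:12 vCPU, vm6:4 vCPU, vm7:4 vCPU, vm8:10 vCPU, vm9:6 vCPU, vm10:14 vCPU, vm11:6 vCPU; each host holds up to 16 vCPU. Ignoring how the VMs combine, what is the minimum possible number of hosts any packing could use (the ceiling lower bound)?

6

Total size = 4 + 10 + 10 + 2 + 12 + 4 + 4 + 10 + 6 + 14 + 6 = 82 vCPU.
⌈82 / 16⌉ = 6.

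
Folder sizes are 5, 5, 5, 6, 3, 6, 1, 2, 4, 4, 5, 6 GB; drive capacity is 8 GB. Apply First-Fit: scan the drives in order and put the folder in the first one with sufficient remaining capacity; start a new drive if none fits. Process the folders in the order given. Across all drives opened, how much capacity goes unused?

drive 1: place 5 GB, 3 GB left
drive 2: place 5 GB, 3 GB left
drive 3: place 5 GB, 3 GB left
drive 4: place 6 GB, 2 GB left
drive 1: place 3 GB, 0 GB left
drive 5: place 6 GB, 2 GB left
drive 2: place 1 GB, 2 GB left
drive 2: place 2 GB, 0 GB left
drive 6: place 4 GB, 4 GB left
drive 6: place 4 GB, 0 GB left
drive 7: place 5 GB, 3 GB left
drive 8: place 6 GB, 2 GB left
8 drives × 8 GB = 64 GB; used 52 GB; unused 12 GB.

12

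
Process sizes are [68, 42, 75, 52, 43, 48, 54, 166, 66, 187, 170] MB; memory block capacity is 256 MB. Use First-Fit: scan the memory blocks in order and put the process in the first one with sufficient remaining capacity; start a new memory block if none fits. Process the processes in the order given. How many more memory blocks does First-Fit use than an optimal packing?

1

First-Fit: [68,42,75,52] [43,48,54,66] [166] [187] [170] → 5 memory blocks.
Total size 971 MB; any packing needs at least ⌈971/256⌉ = 4 memory blocks.
An optimal packing achieves that bound: [187,68] [170,75] [166,66] [54,52,48,43,42] → 4 memory blocks.
Excess: 5 − 4 = 1.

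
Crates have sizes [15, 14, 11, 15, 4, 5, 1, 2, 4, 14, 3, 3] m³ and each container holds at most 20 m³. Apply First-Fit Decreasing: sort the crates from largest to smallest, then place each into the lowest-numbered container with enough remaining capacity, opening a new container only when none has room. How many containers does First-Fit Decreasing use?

5 containers

Sorted descending: 15, 15, 14, 14, 11, 5, 4, 4, 3, 3, 2, 1.
15 m³ → container 1 (remaining 5 m³)
15 m³ → container 2 (remaining 5 m³)
14 m³ → container 3 (remaining 6 m³)
14 m³ → container 4 (remaining 6 m³)
11 m³ → container 5 (remaining 9 m³)
5 m³ → container 1 (remaining 0 m³)
4 m³ → container 2 (remaining 1 m³)
4 m³ → container 3 (remaining 2 m³)
3 m³ → container 4 (remaining 3 m³)
3 m³ → container 4 (remaining 0 m³)
2 m³ → container 3 (remaining 0 m³)
1 m³ → container 2 (remaining 0 m³)
Final containers: [15,5] [15,4,1] [14,4,2] [14,3,3] [11].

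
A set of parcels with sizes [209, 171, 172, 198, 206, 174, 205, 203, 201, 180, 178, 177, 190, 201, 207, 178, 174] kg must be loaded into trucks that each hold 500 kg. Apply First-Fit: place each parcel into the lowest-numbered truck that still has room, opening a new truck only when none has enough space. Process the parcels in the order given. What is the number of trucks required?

truck 1: place 209 kg, 291 kg left
truck 1: place 171 kg, 120 kg left
truck 2: place 172 kg, 328 kg left
truck 2: place 198 kg, 130 kg left
truck 3: place 206 kg, 294 kg left
truck 3: place 174 kg, 120 kg left
truck 4: place 205 kg, 295 kg left
truck 4: place 203 kg, 92 kg left
truck 5: place 201 kg, 299 kg left
truck 5: place 180 kg, 119 kg left
truck 6: place 178 kg, 322 kg left
truck 6: place 177 kg, 145 kg left
truck 7: place 190 kg, 310 kg left
truck 7: place 201 kg, 109 kg left
truck 8: place 207 kg, 293 kg left
truck 8: place 178 kg, 115 kg left
truck 9: place 174 kg, 326 kg left
Final trucks: [209,171] [172,198] [206,174] [205,203] [201,180] [178,177] [190,201] [207,178] [174].

9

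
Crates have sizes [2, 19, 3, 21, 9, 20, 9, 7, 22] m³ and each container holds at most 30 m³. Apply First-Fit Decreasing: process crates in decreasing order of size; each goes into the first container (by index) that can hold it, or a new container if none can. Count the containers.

Sorted descending: 22, 21, 20, 19, 9, 9, 7, 3, 2.
22 m³ → container 1 (remaining 8 m³)
21 m³ → container 2 (remaining 9 m³)
20 m³ → container 3 (remaining 10 m³)
19 m³ → container 4 (remaining 11 m³)
9 m³ → container 2 (remaining 0 m³)
9 m³ → container 3 (remaining 1 m³)
7 m³ → container 1 (remaining 1 m³)
3 m³ → container 4 (remaining 8 m³)
2 m³ → container 4 (remaining 6 m³)
Final containers: [22,7] [21,9] [20,9] [19,3,2].

4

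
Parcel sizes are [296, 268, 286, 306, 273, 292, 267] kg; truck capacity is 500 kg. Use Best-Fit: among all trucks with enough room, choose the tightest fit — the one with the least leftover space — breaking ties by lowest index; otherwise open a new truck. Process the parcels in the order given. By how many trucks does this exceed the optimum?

0

Best-Fit: [296] [268] [286] [306] [273] [292] [267] → 7 trucks.
7 parcels exceed 250 kg (half the capacity), and no two of those can share a truck, so at least 7 trucks are needed.
So 7 is already optimal.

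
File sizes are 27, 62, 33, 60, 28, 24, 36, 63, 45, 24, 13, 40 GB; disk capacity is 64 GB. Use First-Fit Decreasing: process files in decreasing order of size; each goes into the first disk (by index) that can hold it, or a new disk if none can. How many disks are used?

8

Sorted descending: 63, 62, 60, 45, 40, 36, 33, 28, 27, 24, 24, 13.
63 GB → disk 1 (remaining 1 GB)
62 GB → disk 2 (remaining 2 GB)
60 GB → disk 3 (remaining 4 GB)
45 GB → disk 4 (remaining 19 GB)
40 GB → disk 5 (remaining 24 GB)
36 GB → disk 6 (remaining 28 GB)
33 GB → disk 7 (remaining 31 GB)
28 GB → disk 6 (remaining 0 GB)
27 GB → disk 7 (remaining 4 GB)
24 GB → disk 5 (remaining 0 GB)
24 GB → disk 8 (remaining 40 GB)
13 GB → disk 4 (remaining 6 GB)
Final disks: [63] [62] [60] [45,13] [40,24] [36,28] [33,27] [24].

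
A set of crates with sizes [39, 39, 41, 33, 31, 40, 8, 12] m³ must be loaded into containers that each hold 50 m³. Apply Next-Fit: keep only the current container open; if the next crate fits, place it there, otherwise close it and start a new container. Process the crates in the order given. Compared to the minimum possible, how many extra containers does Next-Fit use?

Next-Fit: [39] [39] [41] [33] [31] [40,8] [12] → 7 containers.
6 crates exceed 25 m³ (half the capacity), and no two of those can share a container, so at least 6 containers are needed.
An optimal packing achieves that bound: [41,8] [40] [39] [39] [33,12] [31] → 6 containers.
Excess: 7 − 6 = 1.

1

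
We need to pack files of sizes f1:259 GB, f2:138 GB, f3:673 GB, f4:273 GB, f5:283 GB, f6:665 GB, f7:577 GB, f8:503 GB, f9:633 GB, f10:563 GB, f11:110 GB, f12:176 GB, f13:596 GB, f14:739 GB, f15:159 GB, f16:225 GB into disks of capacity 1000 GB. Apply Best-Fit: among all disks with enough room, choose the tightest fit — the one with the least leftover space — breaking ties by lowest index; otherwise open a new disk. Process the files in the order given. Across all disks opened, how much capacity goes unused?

2428

f1 (259 GB) → disk 1 (remaining 741 GB)
f2 (138 GB) → disk 1 (remaining 603 GB)
f3 (673 GB) → disk 2 (remaining 327 GB)
f4 (273 GB) → disk 2 (remaining 54 GB)
f5 (283 GB) → disk 1 (remaining 320 GB)
f6 (665 GB) → disk 3 (remaining 335 GB)
f7 (577 GB) → disk 4 (remaining 423 GB)
f8 (503 GB) → disk 5 (remaining 497 GB)
f9 (633 GB) → disk 6 (remaining 367 GB)
f10 (563 GB) → disk 7 (remaining 437 GB)
f11 (110 GB) → disk 1 (remaining 210 GB)
f12 (176 GB) → disk 1 (remaining 34 GB)
f13 (596 GB) → disk 8 (remaining 404 GB)
f14 (739 GB) → disk 9 (remaining 261 GB)
f15 (159 GB) → disk 9 (remaining 102 GB)
f16 (225 GB) → disk 3 (remaining 110 GB)
9 disks × 1000 GB = 9000 GB; used 6572 GB; unused 2428 GB.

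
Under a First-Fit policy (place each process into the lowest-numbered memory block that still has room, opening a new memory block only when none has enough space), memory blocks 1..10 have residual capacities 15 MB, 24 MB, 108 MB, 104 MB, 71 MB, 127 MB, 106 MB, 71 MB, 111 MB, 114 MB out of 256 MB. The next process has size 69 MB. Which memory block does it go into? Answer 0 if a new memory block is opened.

3

Memory blocks with room: memory block 3 (108 MB), memory block 4 (104 MB), memory block 5 (71 MB), memory block 6 (127 MB), memory block 7 (106 MB), memory block 8 (71 MB), memory block 9 (111 MB), memory block 10 (114 MB).
The first with room is memory block 3.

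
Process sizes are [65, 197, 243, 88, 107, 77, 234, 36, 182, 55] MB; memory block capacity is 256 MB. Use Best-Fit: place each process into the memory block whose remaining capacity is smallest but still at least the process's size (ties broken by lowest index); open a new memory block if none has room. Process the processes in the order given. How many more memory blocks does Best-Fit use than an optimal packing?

0

Best-Fit: [65,88,77] [197,36] [243] [107] [234] [182,55] → 6 memory blocks.
Total size 1284 MB; any packing needs at least ⌈1284/256⌉ = 6 memory blocks.
So 6 is already optimal.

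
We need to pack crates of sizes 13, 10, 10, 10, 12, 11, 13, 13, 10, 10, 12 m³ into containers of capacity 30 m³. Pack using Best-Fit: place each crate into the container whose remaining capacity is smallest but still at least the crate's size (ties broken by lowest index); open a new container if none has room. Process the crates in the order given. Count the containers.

5 containers

13 m³ → container 1 (remaining 17 m³)
10 m³ → container 1 (remaining 7 m³)
10 m³ → container 2 (remaining 20 m³)
10 m³ → container 2 (remaining 10 m³)
12 m³ → container 3 (remaining 18 m³)
11 m³ → container 3 (remaining 7 m³)
13 m³ → container 4 (remaining 17 m³)
13 m³ → container 4 (remaining 4 m³)
10 m³ → container 2 (remaining 0 m³)
10 m³ → container 5 (remaining 20 m³)
12 m³ → container 5 (remaining 8 m³)
Final containers: [13,10] [10,10,10] [12,11] [13,13] [10,12].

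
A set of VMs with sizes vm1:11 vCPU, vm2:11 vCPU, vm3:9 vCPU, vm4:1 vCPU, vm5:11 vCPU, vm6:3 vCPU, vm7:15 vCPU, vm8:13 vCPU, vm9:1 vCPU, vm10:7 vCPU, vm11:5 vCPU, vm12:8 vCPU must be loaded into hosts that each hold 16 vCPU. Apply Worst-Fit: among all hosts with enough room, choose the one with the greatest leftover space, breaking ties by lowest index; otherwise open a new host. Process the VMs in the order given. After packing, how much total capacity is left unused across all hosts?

vm1 (11 vCPU) → host 1 (remaining 5 vCPU)
vm2 (11 vCPU) → host 2 (remaining 5 vCPU)
vm3 (9 vCPU) → host 3 (remaining 7 vCPU)
vm4 (1 vCPU) → host 3 (remaining 6 vCPU)
vm5 (11 vCPU) → host 4 (remaining 5 vCPU)
vm6 (3 vCPU) → host 3 (remaining 3 vCPU)
vm7 (15 vCPU) → host 5 (remaining 1 vCPU)
vm8 (13 vCPU) → host 6 (remaining 3 vCPU)
vm9 (1 vCPU) → host 1 (remaining 4 vCPU)
vm10 (7 vCPU) → host 7 (remaining 9 vCPU)
vm11 (5 vCPU) → host 7 (remaining 4 vCPU)
vm12 (8 vCPU) → host 8 (remaining 8 vCPU)
8 hosts × 16 vCPU = 128 vCPU; used 95 vCPU; unused 33 vCPU.

33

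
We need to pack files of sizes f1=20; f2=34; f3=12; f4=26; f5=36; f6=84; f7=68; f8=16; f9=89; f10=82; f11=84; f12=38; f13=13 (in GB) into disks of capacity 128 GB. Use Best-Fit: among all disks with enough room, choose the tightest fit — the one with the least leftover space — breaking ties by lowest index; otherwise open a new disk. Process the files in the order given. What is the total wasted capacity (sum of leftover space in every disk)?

disk 1: place f1 (20 GB), 108 GB left
disk 1: place f2 (34 GB), 74 GB left
disk 1: place f3 (12 GB), 62 GB left
disk 1: place f4 (26 GB), 36 GB left
disk 1: place f5 (36 GB), 0 GB left
disk 2: place f6 (84 GB), 44 GB left
disk 3: place f7 (68 GB), 60 GB left
disk 2: place f8 (16 GB), 28 GB left
disk 4: place f9 (89 GB), 39 GB left
disk 5: place f10 (82 GB), 46 GB left
disk 6: place f11 (84 GB), 44 GB left
disk 4: place f12 (38 GB), 1 GB left
disk 2: place f13 (13 GB), 15 GB left
6 disks × 128 GB = 768 GB; used 602 GB; unused 166 GB.

166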